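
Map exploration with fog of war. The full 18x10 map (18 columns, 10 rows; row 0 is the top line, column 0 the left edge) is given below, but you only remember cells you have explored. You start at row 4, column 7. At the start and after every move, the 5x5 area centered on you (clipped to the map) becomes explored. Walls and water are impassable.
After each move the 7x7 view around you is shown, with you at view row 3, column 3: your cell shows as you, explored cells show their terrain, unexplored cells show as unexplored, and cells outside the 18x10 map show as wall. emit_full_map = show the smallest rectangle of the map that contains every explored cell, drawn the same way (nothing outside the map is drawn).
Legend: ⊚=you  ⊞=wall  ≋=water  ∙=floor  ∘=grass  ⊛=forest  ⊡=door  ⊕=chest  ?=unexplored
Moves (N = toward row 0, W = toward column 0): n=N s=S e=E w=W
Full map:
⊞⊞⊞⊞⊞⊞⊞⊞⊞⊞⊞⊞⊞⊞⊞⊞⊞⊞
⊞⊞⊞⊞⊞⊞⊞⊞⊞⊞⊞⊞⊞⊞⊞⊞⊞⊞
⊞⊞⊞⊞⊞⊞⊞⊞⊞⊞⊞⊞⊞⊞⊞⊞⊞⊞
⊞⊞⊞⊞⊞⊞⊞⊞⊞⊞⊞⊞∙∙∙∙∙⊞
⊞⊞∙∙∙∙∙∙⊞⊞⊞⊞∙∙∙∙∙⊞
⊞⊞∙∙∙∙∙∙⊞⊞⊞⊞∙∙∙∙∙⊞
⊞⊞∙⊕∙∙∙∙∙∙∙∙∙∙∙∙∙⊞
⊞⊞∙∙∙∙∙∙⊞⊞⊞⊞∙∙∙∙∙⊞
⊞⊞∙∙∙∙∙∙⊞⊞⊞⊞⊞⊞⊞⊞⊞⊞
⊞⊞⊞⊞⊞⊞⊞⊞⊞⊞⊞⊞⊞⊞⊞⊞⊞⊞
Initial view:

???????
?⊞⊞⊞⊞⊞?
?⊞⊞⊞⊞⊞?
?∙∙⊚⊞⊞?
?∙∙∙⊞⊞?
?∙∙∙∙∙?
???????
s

?⊞⊞⊞⊞⊞?
?⊞⊞⊞⊞⊞?
?∙∙∙⊞⊞?
?∙∙⊚⊞⊞?
?∙∙∙∙∙?
?∙∙∙⊞⊞?
???????

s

?⊞⊞⊞⊞⊞?
?∙∙∙⊞⊞?
?∙∙∙⊞⊞?
?∙∙⊚∙∙?
?∙∙∙⊞⊞?
?∙∙∙⊞⊞?
???????

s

?∙∙∙⊞⊞?
?∙∙∙⊞⊞?
?∙∙∙∙∙?
?∙∙⊚⊞⊞?
?∙∙∙⊞⊞?
?⊞⊞⊞⊞⊞?
⊞⊞⊞⊞⊞⊞⊞

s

?∙∙∙⊞⊞?
?∙∙∙∙∙?
?∙∙∙⊞⊞?
?∙∙⊚⊞⊞?
?⊞⊞⊞⊞⊞?
⊞⊞⊞⊞⊞⊞⊞
⊞⊞⊞⊞⊞⊞⊞

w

??∙∙∙⊞⊞
?∙∙∙∙∙∙
?∙∙∙∙⊞⊞
?∙∙⊚∙⊞⊞
?⊞⊞⊞⊞⊞⊞
⊞⊞⊞⊞⊞⊞⊞
⊞⊞⊞⊞⊞⊞⊞

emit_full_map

?⊞⊞⊞⊞⊞
?⊞⊞⊞⊞⊞
?∙∙∙⊞⊞
?∙∙∙⊞⊞
∙∙∙∙∙∙
∙∙∙∙⊞⊞
∙∙⊚∙⊞⊞
⊞⊞⊞⊞⊞⊞

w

???∙∙∙⊞
?⊕∙∙∙∙∙
?∙∙∙∙∙⊞
?∙∙⊚∙∙⊞
?⊞⊞⊞⊞⊞⊞
⊞⊞⊞⊞⊞⊞⊞
⊞⊞⊞⊞⊞⊞⊞

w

????∙∙∙
?∙⊕∙∙∙∙
?∙∙∙∙∙∙
?∙∙⊚∙∙∙
?⊞⊞⊞⊞⊞⊞
⊞⊞⊞⊞⊞⊞⊞
⊞⊞⊞⊞⊞⊞⊞

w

?????∙∙
?⊞∙⊕∙∙∙
?⊞∙∙∙∙∙
?⊞∙⊚∙∙∙
?⊞⊞⊞⊞⊞⊞
⊞⊞⊞⊞⊞⊞⊞
⊞⊞⊞⊞⊞⊞⊞

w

⊞?????∙
⊞⊞⊞∙⊕∙∙
⊞⊞⊞∙∙∙∙
⊞⊞⊞⊚∙∙∙
⊞⊞⊞⊞⊞⊞⊞
⊞⊞⊞⊞⊞⊞⊞
⊞⊞⊞⊞⊞⊞⊞

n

⊞?????∙
⊞⊞⊞∙∙∙∙
⊞⊞⊞∙⊕∙∙
⊞⊞⊞⊚∙∙∙
⊞⊞⊞∙∙∙∙
⊞⊞⊞⊞⊞⊞⊞
⊞⊞⊞⊞⊞⊞⊞

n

⊞?????⊞
⊞⊞⊞∙∙∙∙
⊞⊞⊞∙∙∙∙
⊞⊞⊞⊚⊕∙∙
⊞⊞⊞∙∙∙∙
⊞⊞⊞∙∙∙∙
⊞⊞⊞⊞⊞⊞⊞

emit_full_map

?????⊞⊞⊞⊞⊞
?????⊞⊞⊞⊞⊞
⊞⊞∙∙∙∙∙∙⊞⊞
⊞⊞∙∙∙∙∙∙⊞⊞
⊞⊞⊚⊕∙∙∙∙∙∙
⊞⊞∙∙∙∙∙∙⊞⊞
⊞⊞∙∙∙∙∙∙⊞⊞
⊞⊞⊞⊞⊞⊞⊞⊞⊞⊞

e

?????⊞⊞
⊞⊞∙∙∙∙∙
⊞⊞∙∙∙∙∙
⊞⊞∙⊚∙∙∙
⊞⊞∙∙∙∙∙
⊞⊞∙∙∙∙∙
⊞⊞⊞⊞⊞⊞⊞

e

????⊞⊞⊞
⊞∙∙∙∙∙∙
⊞∙∙∙∙∙∙
⊞∙⊕⊚∙∙∙
⊞∙∙∙∙∙∙
⊞∙∙∙∙∙∙
⊞⊞⊞⊞⊞⊞⊞

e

???⊞⊞⊞⊞
∙∙∙∙∙∙⊞
∙∙∙∙∙∙⊞
∙⊕∙⊚∙∙∙
∙∙∙∙∙∙⊞
∙∙∙∙∙∙⊞
⊞⊞⊞⊞⊞⊞⊞

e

??⊞⊞⊞⊞⊞
∙∙∙∙∙⊞⊞
∙∙∙∙∙⊞⊞
⊕∙∙⊚∙∙∙
∙∙∙∙∙⊞⊞
∙∙∙∙∙⊞⊞
⊞⊞⊞⊞⊞⊞⊞

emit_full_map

?????⊞⊞⊞⊞⊞
?????⊞⊞⊞⊞⊞
⊞⊞∙∙∙∙∙∙⊞⊞
⊞⊞∙∙∙∙∙∙⊞⊞
⊞⊞∙⊕∙∙⊚∙∙∙
⊞⊞∙∙∙∙∙∙⊞⊞
⊞⊞∙∙∙∙∙∙⊞⊞
⊞⊞⊞⊞⊞⊞⊞⊞⊞⊞


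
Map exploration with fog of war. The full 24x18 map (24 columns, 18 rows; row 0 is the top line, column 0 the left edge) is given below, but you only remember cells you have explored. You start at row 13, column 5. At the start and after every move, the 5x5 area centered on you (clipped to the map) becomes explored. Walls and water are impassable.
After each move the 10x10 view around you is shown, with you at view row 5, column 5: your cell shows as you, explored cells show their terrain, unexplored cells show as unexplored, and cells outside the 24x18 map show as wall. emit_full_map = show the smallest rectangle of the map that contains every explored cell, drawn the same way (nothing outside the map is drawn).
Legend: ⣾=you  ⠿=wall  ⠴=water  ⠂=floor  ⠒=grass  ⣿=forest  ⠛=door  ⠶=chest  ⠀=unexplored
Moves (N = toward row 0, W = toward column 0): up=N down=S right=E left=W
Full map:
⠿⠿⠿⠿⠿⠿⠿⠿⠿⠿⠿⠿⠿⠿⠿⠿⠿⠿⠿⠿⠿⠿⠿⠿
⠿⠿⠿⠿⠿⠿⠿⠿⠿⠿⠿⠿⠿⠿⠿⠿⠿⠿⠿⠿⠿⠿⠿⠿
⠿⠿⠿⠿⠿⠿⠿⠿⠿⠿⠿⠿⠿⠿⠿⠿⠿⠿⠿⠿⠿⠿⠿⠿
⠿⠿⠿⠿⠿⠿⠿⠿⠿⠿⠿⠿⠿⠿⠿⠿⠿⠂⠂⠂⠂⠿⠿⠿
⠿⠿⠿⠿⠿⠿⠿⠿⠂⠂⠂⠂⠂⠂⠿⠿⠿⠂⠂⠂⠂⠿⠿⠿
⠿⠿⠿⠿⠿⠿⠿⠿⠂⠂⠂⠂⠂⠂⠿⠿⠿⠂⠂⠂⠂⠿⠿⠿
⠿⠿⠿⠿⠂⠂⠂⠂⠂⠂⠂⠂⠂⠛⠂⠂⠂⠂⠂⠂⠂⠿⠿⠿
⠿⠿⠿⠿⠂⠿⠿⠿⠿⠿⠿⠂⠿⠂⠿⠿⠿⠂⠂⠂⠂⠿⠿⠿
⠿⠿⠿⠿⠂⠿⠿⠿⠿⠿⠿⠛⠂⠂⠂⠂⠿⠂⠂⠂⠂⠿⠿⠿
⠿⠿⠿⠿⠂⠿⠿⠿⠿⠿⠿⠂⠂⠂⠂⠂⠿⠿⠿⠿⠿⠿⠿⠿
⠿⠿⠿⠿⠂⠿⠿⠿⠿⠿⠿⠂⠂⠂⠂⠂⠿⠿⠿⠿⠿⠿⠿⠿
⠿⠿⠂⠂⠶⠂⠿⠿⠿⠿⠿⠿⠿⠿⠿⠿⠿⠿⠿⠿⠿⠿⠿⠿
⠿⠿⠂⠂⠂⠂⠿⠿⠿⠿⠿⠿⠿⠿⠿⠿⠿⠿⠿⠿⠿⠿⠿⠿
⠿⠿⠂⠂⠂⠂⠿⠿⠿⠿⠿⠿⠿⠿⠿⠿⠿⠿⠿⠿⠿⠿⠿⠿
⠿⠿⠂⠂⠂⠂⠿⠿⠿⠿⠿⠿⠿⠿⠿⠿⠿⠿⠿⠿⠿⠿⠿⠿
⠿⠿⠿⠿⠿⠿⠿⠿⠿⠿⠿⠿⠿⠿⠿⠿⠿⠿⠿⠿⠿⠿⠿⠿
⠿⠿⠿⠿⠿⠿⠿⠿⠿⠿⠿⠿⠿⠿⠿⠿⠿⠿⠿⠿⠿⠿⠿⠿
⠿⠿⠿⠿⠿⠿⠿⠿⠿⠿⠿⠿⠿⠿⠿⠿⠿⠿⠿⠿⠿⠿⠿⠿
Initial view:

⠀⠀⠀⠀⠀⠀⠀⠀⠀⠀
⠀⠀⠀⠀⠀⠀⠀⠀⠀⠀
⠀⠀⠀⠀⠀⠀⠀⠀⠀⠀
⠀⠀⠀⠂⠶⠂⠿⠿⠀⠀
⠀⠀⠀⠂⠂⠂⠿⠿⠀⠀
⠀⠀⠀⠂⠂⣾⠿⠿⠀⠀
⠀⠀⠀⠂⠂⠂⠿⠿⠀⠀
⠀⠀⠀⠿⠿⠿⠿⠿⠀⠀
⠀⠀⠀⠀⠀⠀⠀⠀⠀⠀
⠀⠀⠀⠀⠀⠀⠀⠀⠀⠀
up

⠀⠀⠀⠀⠀⠀⠀⠀⠀⠀
⠀⠀⠀⠀⠀⠀⠀⠀⠀⠀
⠀⠀⠀⠀⠀⠀⠀⠀⠀⠀
⠀⠀⠀⠿⠂⠿⠿⠿⠀⠀
⠀⠀⠀⠂⠶⠂⠿⠿⠀⠀
⠀⠀⠀⠂⠂⣾⠿⠿⠀⠀
⠀⠀⠀⠂⠂⠂⠿⠿⠀⠀
⠀⠀⠀⠂⠂⠂⠿⠿⠀⠀
⠀⠀⠀⠿⠿⠿⠿⠿⠀⠀
⠀⠀⠀⠀⠀⠀⠀⠀⠀⠀

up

⠀⠀⠀⠀⠀⠀⠀⠀⠀⠀
⠀⠀⠀⠀⠀⠀⠀⠀⠀⠀
⠀⠀⠀⠀⠀⠀⠀⠀⠀⠀
⠀⠀⠀⠿⠂⠿⠿⠿⠀⠀
⠀⠀⠀⠿⠂⠿⠿⠿⠀⠀
⠀⠀⠀⠂⠶⣾⠿⠿⠀⠀
⠀⠀⠀⠂⠂⠂⠿⠿⠀⠀
⠀⠀⠀⠂⠂⠂⠿⠿⠀⠀
⠀⠀⠀⠂⠂⠂⠿⠿⠀⠀
⠀⠀⠀⠿⠿⠿⠿⠿⠀⠀

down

⠀⠀⠀⠀⠀⠀⠀⠀⠀⠀
⠀⠀⠀⠀⠀⠀⠀⠀⠀⠀
⠀⠀⠀⠿⠂⠿⠿⠿⠀⠀
⠀⠀⠀⠿⠂⠿⠿⠿⠀⠀
⠀⠀⠀⠂⠶⠂⠿⠿⠀⠀
⠀⠀⠀⠂⠂⣾⠿⠿⠀⠀
⠀⠀⠀⠂⠂⠂⠿⠿⠀⠀
⠀⠀⠀⠂⠂⠂⠿⠿⠀⠀
⠀⠀⠀⠿⠿⠿⠿⠿⠀⠀
⠀⠀⠀⠀⠀⠀⠀⠀⠀⠀

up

⠀⠀⠀⠀⠀⠀⠀⠀⠀⠀
⠀⠀⠀⠀⠀⠀⠀⠀⠀⠀
⠀⠀⠀⠀⠀⠀⠀⠀⠀⠀
⠀⠀⠀⠿⠂⠿⠿⠿⠀⠀
⠀⠀⠀⠿⠂⠿⠿⠿⠀⠀
⠀⠀⠀⠂⠶⣾⠿⠿⠀⠀
⠀⠀⠀⠂⠂⠂⠿⠿⠀⠀
⠀⠀⠀⠂⠂⠂⠿⠿⠀⠀
⠀⠀⠀⠂⠂⠂⠿⠿⠀⠀
⠀⠀⠀⠿⠿⠿⠿⠿⠀⠀

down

⠀⠀⠀⠀⠀⠀⠀⠀⠀⠀
⠀⠀⠀⠀⠀⠀⠀⠀⠀⠀
⠀⠀⠀⠿⠂⠿⠿⠿⠀⠀
⠀⠀⠀⠿⠂⠿⠿⠿⠀⠀
⠀⠀⠀⠂⠶⠂⠿⠿⠀⠀
⠀⠀⠀⠂⠂⣾⠿⠿⠀⠀
⠀⠀⠀⠂⠂⠂⠿⠿⠀⠀
⠀⠀⠀⠂⠂⠂⠿⠿⠀⠀
⠀⠀⠀⠿⠿⠿⠿⠿⠀⠀
⠀⠀⠀⠀⠀⠀⠀⠀⠀⠀


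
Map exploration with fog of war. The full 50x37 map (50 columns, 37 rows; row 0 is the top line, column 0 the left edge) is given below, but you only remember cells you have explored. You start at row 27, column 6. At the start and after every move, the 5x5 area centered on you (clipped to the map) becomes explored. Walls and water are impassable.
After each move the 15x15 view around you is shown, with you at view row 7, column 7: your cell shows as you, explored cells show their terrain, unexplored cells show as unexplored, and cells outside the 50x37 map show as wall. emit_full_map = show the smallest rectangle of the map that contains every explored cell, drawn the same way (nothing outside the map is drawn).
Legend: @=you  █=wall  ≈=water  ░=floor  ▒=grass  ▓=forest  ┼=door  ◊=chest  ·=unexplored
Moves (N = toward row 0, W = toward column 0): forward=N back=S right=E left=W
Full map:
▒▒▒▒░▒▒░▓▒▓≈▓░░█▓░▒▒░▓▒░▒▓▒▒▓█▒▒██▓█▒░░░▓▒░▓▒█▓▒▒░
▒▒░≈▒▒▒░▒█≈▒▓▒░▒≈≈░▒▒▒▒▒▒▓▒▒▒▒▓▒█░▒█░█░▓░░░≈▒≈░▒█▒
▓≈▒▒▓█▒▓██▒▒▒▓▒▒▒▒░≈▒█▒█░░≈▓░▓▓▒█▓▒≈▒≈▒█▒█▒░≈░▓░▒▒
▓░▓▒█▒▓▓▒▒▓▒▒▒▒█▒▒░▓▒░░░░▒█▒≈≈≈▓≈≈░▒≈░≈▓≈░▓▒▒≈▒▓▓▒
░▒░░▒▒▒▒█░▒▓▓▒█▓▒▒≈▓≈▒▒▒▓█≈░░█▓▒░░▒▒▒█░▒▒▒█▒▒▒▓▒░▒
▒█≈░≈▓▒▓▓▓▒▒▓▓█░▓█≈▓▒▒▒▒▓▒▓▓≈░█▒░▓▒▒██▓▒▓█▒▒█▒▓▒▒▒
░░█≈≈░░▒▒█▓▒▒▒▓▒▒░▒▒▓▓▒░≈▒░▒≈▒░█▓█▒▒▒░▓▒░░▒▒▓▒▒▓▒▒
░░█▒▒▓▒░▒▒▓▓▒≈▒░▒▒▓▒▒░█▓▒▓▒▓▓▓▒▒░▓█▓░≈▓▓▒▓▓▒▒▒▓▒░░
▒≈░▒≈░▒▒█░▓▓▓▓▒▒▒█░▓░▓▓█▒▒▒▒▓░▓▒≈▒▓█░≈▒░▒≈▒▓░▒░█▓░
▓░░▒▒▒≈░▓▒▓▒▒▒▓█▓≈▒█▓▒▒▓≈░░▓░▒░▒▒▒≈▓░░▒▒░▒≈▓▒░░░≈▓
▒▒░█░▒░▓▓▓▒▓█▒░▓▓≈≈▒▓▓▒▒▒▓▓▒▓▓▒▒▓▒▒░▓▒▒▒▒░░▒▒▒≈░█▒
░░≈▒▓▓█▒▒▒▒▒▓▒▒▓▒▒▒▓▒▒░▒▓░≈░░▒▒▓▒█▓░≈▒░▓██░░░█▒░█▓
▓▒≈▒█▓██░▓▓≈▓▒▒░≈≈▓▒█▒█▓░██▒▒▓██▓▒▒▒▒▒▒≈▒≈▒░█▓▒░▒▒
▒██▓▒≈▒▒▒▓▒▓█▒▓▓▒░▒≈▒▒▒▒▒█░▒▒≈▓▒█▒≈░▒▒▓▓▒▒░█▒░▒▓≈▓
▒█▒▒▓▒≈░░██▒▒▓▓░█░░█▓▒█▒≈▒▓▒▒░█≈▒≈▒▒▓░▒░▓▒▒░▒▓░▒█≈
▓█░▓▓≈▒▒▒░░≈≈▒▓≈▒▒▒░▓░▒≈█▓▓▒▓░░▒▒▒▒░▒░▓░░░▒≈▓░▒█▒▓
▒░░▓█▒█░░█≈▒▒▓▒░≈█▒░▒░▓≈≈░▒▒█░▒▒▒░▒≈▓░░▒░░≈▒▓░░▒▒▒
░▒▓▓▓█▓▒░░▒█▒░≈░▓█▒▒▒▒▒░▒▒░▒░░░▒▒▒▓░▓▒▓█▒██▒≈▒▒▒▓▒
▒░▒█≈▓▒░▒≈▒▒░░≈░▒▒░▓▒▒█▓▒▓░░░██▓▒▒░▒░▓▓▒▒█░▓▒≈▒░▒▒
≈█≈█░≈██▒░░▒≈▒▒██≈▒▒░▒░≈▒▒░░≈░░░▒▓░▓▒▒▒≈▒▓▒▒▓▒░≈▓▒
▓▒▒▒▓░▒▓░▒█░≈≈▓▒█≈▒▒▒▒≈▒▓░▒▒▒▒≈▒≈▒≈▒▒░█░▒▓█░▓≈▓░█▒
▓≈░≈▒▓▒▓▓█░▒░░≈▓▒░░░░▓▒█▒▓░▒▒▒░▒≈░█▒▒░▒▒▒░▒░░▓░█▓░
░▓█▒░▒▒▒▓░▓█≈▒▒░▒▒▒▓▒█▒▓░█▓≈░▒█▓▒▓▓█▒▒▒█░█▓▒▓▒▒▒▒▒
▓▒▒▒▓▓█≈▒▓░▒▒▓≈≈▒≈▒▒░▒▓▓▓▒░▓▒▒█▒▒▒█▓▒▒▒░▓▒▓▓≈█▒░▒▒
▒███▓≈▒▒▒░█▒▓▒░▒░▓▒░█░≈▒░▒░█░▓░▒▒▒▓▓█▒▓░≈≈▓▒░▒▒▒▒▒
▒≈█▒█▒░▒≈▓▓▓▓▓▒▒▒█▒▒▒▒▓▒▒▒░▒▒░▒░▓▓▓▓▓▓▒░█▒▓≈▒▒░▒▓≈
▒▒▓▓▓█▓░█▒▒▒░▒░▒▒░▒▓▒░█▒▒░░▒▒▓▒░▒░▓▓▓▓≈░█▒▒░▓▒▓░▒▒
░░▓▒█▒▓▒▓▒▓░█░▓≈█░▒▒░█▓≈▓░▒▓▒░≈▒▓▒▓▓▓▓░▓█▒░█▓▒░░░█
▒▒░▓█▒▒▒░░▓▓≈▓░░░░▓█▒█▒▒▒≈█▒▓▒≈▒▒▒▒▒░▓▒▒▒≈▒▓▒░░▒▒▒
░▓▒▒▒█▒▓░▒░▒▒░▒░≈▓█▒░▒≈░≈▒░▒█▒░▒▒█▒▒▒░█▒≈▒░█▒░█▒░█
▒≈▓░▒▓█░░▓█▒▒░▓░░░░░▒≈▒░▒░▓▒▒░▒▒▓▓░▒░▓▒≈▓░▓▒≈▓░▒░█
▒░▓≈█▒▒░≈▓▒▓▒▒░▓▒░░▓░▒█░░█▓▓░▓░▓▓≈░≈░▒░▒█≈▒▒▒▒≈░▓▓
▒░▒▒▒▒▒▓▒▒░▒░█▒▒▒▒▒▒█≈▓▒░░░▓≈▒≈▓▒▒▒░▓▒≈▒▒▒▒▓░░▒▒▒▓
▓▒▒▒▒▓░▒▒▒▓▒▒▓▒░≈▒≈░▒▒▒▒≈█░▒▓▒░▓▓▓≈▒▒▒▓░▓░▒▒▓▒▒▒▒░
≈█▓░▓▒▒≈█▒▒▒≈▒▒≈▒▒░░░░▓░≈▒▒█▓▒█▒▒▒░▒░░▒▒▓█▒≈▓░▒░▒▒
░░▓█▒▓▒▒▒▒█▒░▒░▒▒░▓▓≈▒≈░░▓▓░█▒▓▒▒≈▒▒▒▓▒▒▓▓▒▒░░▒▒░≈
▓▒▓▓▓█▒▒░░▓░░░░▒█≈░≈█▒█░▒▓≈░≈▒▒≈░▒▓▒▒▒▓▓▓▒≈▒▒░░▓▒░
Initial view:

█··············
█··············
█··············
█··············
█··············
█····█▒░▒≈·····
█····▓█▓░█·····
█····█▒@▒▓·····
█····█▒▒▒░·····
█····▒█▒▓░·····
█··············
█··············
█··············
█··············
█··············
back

█··············
█··············
█··············
█··············
█····█▒░▒≈·····
█····▓█▓░█·····
█····█▒▓▒▓·····
█····█▒@▒░·····
█····▒█▒▓░·····
█····▒▓█░░·····
█··············
█··············
█··············
█··············
█··············

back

█··············
█··············
█··············
█····█▒░▒≈·····
█····▓█▓░█·····
█····█▒▓▒▓·····
█····█▒▒▒░·····
█····▒█@▓░·····
█····▒▓█░░·····
█····█▒▒░≈·····
█··············
█··············
█··············
█··············
█··············

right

···············
···············
···············
····█▒░▒≈······
····▓█▓░█······
····█▒▓▒▓▒·····
····█▒▒▒░░·····
····▒█▒@░▒·····
····▒▓█░░▓·····
····█▒▒░≈▓·····
···············
···············
···············
···············
···············

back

···············
···············
····█▒░▒≈······
····▓█▓░█······
····█▒▓▒▓▒·····
····█▒▒▒░░·····
····▒█▒▓░▒·····
····▒▓█@░▓·····
····█▒▒░≈▓·····
·····▒▒▓▒▒·····
···············
···············
···············
···············
███████████████

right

···············
···············
···█▒░▒≈·······
···▓█▓░█·······
···█▒▓▒▓▒······
···█▒▒▒░░▓·····
···▒█▒▓░▒░·····
···▒▓█░@▓█·····
···█▒▒░≈▓▒·····
····▒▒▓▒▒░·····
···············
···············
···············
···············
███████████████

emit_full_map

█▒░▒≈··
▓█▓░█··
█▒▓▒▓▒·
█▒▒▒░░▓
▒█▒▓░▒░
▒▓█░@▓█
█▒▒░≈▓▒
·▒▒▓▒▒░

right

···············
···············
··█▒░▒≈········
··▓█▓░█········
··█▒▓▒▓▒·······
··█▒▒▒░░▓▓·····
··▒█▒▓░▒░▒·····
··▒▓█░░@█▒·····
··█▒▒░≈▓▒▓·····
···▒▒▓▒▒░▒·····
···············
···············
···············
···············
███████████████

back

···············
··█▒░▒≈········
··▓█▓░█········
··█▒▓▒▓▒·······
··█▒▒▒░░▓▓·····
··▒█▒▓░▒░▒·····
··▒▓█░░▓█▒·····
··█▒▒░≈@▒▓·····
···▒▒▓▒▒░▒·····
·····▒▒▒▓▒·····
···············
···············
···············
███████████████
███████████████

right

···············
·█▒░▒≈·········
·▓█▓░█·········
·█▒▓▒▓▒········
·█▒▒▒░░▓▓······
·▒█▒▓░▒░▒▒·····
·▒▓█░░▓█▒▒·····
·█▒▒░≈▓@▓▒·····
··▒▒▓▒▒░▒░·····
····▒▒▒▓▒▒·····
···············
···············
···············
███████████████
███████████████

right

···············
█▒░▒≈··········
▓█▓░█··········
█▒▓▒▓▒·········
█▒▒▒░░▓▓·······
▒█▒▓░▒░▒▒░·····
▒▓█░░▓█▒▒░·····
█▒▒░≈▓▒@▒▒·····
·▒▒▓▒▒░▒░█·····
···▒▒▒▓▒▒▓·····
···············
···············
···············
███████████████
███████████████

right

···············
▒░▒≈···········
█▓░█···········
▒▓▒▓▒··········
▒▒▒░░▓▓········
█▒▓░▒░▒▒░▒·····
▓█░░▓█▒▒░▓·····
▒▒░≈▓▒▓@▒░·····
▒▒▓▒▒░▒░█▒·····
··▒▒▒▓▒▒▓▒·····
···············
···············
···············
███████████████
███████████████

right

···············
░▒≈············
▓░█············
▓▒▓▒···········
▒▒░░▓▓·········
▒▓░▒░▒▒░▒░·····
█░░▓█▒▒░▓░·····
▒░≈▓▒▓▒@░▓·····
▒▓▒▒░▒░█▒▒·····
·▒▒▒▓▒▒▓▒░·····
···············
···············
···············
███████████████
███████████████

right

···············
▒≈·············
░█·············
▒▓▒············
▒░░▓▓··········
▓░▒░▒▒░▒░≈·····
░░▓█▒▒░▓░░·····
░≈▓▒▓▒▒@▓▒·····
▓▒▒░▒░█▒▒▒·····
▒▒▒▓▒▒▓▒░≈·····
···············
···············
···············
███████████████
███████████████

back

▒≈·············
░█·············
▒▓▒············
▒░░▓▓··········
▓░▒░▒▒░▒░≈·····
░░▓█▒▒░▓░░·····
░≈▓▒▓▒▒░▓▒·····
▓▒▒░▒░█@▒▒·····
▒▒▒▓▒▒▓▒░≈·····
·····≈▒▒≈▒·····
···············
···············
███████████████
███████████████
███████████████

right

≈··············
█··············
▓▒·············
░░▓▓···········
░▒░▒▒░▒░≈······
░▓█▒▒░▓░░░·····
≈▓▒▓▒▒░▓▒░·····
▒▒░▒░█▒@▒▒·····
▒▒▓▒▒▓▒░≈▒·····
····≈▒▒≈▒▒·····
···············
···············
███████████████
███████████████
███████████████

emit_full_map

█▒░▒≈·········
▓█▓░█·········
█▒▓▒▓▒········
█▒▒▒░░▓▓······
▒█▒▓░▒░▒▒░▒░≈·
▒▓█░░▓█▒▒░▓░░░
█▒▒░≈▓▒▓▒▒░▓▒░
·▒▒▓▒▒░▒░█▒@▒▒
···▒▒▒▓▒▒▓▒░≈▒
········≈▒▒≈▒▒


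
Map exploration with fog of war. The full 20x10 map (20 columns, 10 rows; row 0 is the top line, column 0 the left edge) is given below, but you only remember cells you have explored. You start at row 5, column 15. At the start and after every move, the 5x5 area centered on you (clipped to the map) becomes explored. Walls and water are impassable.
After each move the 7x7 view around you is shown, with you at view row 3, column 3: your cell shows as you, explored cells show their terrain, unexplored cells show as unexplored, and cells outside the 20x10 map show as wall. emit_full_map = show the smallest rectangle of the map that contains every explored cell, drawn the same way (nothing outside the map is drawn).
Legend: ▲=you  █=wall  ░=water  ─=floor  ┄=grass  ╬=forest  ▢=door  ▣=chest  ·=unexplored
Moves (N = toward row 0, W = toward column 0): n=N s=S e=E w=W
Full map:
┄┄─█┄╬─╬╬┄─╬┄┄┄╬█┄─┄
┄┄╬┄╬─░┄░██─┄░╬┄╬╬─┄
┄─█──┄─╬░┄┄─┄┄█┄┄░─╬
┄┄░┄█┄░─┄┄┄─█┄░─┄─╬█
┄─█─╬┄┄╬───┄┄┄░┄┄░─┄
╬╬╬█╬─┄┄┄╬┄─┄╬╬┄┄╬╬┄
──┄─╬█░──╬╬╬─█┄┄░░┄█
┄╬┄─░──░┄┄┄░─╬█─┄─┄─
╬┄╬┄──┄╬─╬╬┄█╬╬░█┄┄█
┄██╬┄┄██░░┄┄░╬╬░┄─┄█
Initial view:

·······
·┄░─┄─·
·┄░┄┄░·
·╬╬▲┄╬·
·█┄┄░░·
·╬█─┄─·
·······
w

·······
·█┄░─┄─
·┄┄░┄┄░
·┄╬▲┄┄╬
·─█┄┄░░
·─╬█─┄─
·······

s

·█┄░─┄─
·┄┄░┄┄░
·┄╬╬┄┄╬
·─█▲┄░░
·─╬█─┄─
·█╬╬░█·
·······

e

█┄░─┄─·
┄┄░┄┄░·
┄╬╬┄┄╬·
─█┄▲░░·
─╬█─┄─·
█╬╬░█┄·
·······

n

·······
█┄░─┄─·
┄┄░┄┄░·
┄╬╬▲┄╬·
─█┄┄░░·
─╬█─┄─·
█╬╬░█┄·

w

·······
·█┄░─┄─
·┄┄░┄┄░
·┄╬▲┄┄╬
·─█┄┄░░
·─╬█─┄─
·█╬╬░█┄

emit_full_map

█┄░─┄─
┄┄░┄┄░
┄╬▲┄┄╬
─█┄┄░░
─╬█─┄─
█╬╬░█┄

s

·█┄░─┄─
·┄┄░┄┄░
·┄╬╬┄┄╬
·─█▲┄░░
·─╬█─┄─
·█╬╬░█┄
·······

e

█┄░─┄─·
┄┄░┄┄░·
┄╬╬┄┄╬·
─█┄▲░░·
─╬█─┄─·
█╬╬░█┄·
·······

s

┄┄░┄┄░·
┄╬╬┄┄╬·
─█┄┄░░·
─╬█▲┄─·
█╬╬░█┄·
·╬╬░┄─·
███████

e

┄░┄┄░··
╬╬┄┄╬╬·
█┄┄░░┄·
╬█─▲─┄·
╬╬░█┄┄·
╬╬░┄─┄·
███████

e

░┄┄░··█
╬┄┄╬╬┄█
┄┄░░┄██
█─┄▲┄─█
╬░█┄┄██
╬░┄─┄██
███████

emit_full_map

█┄░─┄─··
┄┄░┄┄░··
┄╬╬┄┄╬╬┄
─█┄┄░░┄█
─╬█─┄▲┄─
█╬╬░█┄┄█
·╬╬░┄─┄█

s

╬┄┄╬╬┄█
┄┄░░┄██
█─┄─┄─█
╬░█▲┄██
╬░┄─┄██
███████
███████

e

┄┄╬╬┄██
┄░░┄███
─┄─┄─██
░█┄▲███
░┄─┄███
███████
███████

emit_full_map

█┄░─┄─··
┄┄░┄┄░··
┄╬╬┄┄╬╬┄
─█┄┄░░┄█
─╬█─┄─┄─
█╬╬░█┄▲█
·╬╬░┄─┄█


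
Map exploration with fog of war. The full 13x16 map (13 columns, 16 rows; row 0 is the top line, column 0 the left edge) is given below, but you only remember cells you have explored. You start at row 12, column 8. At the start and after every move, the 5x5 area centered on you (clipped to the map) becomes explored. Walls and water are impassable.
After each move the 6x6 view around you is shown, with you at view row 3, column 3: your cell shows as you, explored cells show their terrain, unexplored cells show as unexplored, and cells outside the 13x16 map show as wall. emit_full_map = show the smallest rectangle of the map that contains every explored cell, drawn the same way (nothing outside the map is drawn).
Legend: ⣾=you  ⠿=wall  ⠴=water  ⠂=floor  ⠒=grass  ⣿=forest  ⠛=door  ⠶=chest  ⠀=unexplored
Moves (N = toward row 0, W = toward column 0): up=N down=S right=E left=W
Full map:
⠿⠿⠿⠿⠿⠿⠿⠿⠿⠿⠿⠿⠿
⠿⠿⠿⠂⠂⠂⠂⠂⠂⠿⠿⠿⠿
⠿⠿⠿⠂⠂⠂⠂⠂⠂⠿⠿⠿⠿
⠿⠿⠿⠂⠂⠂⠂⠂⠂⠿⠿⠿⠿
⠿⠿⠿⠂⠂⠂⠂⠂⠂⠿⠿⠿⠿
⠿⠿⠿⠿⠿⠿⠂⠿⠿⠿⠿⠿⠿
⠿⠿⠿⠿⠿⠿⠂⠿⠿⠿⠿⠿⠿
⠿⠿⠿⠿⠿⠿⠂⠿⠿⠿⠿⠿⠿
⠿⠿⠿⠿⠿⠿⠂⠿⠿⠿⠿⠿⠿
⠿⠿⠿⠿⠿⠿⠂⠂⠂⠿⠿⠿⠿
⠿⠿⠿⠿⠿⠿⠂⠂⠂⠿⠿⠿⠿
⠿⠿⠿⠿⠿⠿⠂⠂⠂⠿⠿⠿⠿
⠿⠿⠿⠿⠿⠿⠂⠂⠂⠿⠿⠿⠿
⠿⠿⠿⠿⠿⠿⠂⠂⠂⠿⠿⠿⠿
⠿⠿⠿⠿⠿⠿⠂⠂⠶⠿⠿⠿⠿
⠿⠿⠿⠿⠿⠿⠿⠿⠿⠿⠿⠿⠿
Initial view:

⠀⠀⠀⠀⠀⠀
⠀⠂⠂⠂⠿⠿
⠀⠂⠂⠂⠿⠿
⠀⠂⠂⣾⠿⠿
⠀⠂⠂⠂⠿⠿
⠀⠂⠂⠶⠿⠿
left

⠀⠀⠀⠀⠀⠀
⠀⠿⠂⠂⠂⠿
⠀⠿⠂⠂⠂⠿
⠀⠿⠂⣾⠂⠿
⠀⠿⠂⠂⠂⠿
⠀⠿⠂⠂⠶⠿

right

⠀⠀⠀⠀⠀⠀
⠿⠂⠂⠂⠿⠿
⠿⠂⠂⠂⠿⠿
⠿⠂⠂⣾⠿⠿
⠿⠂⠂⠂⠿⠿
⠿⠂⠂⠶⠿⠿

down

⠿⠂⠂⠂⠿⠿
⠿⠂⠂⠂⠿⠿
⠿⠂⠂⠂⠿⠿
⠿⠂⠂⣾⠿⠿
⠿⠂⠂⠶⠿⠿
⠀⠿⠿⠿⠿⠿

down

⠿⠂⠂⠂⠿⠿
⠿⠂⠂⠂⠿⠿
⠿⠂⠂⠂⠿⠿
⠿⠂⠂⣾⠿⠿
⠀⠿⠿⠿⠿⠿
⠿⠿⠿⠿⠿⠿

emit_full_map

⠿⠂⠂⠂⠿⠿
⠿⠂⠂⠂⠿⠿
⠿⠂⠂⠂⠿⠿
⠿⠂⠂⠂⠿⠿
⠿⠂⠂⣾⠿⠿
⠀⠿⠿⠿⠿⠿

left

⠀⠿⠂⠂⠂⠿
⠀⠿⠂⠂⠂⠿
⠀⠿⠂⠂⠂⠿
⠀⠿⠂⣾⠶⠿
⠀⠿⠿⠿⠿⠿
⠿⠿⠿⠿⠿⠿

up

⠀⠿⠂⠂⠂⠿
⠀⠿⠂⠂⠂⠿
⠀⠿⠂⠂⠂⠿
⠀⠿⠂⣾⠂⠿
⠀⠿⠂⠂⠶⠿
⠀⠿⠿⠿⠿⠿

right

⠿⠂⠂⠂⠿⠿
⠿⠂⠂⠂⠿⠿
⠿⠂⠂⠂⠿⠿
⠿⠂⠂⣾⠿⠿
⠿⠂⠂⠶⠿⠿
⠿⠿⠿⠿⠿⠿

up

⠀⠀⠀⠀⠀⠀
⠿⠂⠂⠂⠿⠿
⠿⠂⠂⠂⠿⠿
⠿⠂⠂⣾⠿⠿
⠿⠂⠂⠂⠿⠿
⠿⠂⠂⠶⠿⠿

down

⠿⠂⠂⠂⠿⠿
⠿⠂⠂⠂⠿⠿
⠿⠂⠂⠂⠿⠿
⠿⠂⠂⣾⠿⠿
⠿⠂⠂⠶⠿⠿
⠿⠿⠿⠿⠿⠿

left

⠀⠿⠂⠂⠂⠿
⠀⠿⠂⠂⠂⠿
⠀⠿⠂⠂⠂⠿
⠀⠿⠂⣾⠂⠿
⠀⠿⠂⠂⠶⠿
⠀⠿⠿⠿⠿⠿

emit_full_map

⠿⠂⠂⠂⠿⠿
⠿⠂⠂⠂⠿⠿
⠿⠂⠂⠂⠿⠿
⠿⠂⣾⠂⠿⠿
⠿⠂⠂⠶⠿⠿
⠿⠿⠿⠿⠿⠿


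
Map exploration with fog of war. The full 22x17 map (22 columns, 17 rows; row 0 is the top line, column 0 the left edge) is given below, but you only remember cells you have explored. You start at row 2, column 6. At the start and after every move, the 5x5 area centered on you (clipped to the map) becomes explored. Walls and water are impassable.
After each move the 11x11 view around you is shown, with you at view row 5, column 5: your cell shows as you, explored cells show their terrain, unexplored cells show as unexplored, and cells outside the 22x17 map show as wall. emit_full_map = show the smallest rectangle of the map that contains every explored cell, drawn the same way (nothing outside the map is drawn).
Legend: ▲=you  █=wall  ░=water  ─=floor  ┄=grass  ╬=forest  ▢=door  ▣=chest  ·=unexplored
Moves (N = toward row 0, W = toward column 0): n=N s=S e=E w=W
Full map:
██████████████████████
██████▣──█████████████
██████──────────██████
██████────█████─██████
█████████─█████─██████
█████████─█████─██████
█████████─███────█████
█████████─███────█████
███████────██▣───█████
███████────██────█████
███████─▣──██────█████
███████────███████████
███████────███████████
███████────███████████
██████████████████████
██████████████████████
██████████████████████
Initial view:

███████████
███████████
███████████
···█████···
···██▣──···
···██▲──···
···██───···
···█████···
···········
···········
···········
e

███████████
███████████
███████████
··██████···
··██▣──█···
··██─▲──···
··██────···
··█████─···
···········
···········
···········

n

███████████
███████████
███████████
███████████
··██████···
··██▣▲─█···
··██────···
··██────···
··█████─···
···········
···········

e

███████████
███████████
███████████
███████████
·███████···
·██▣─▲██···
·██─────···
·██────█···
·█████─····
···········
···········

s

███████████
███████████
███████████
·███████···
·██▣──██···
·██──▲──···
·██────█···
·█████─█···
···········
···········
···········

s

███████████
███████████
·███████···
·██▣──██···
·██─────···
·██──▲─█···
·█████─█···
···███─█···
···········
···········
···········

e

███████████
███████████
███████····
██▣──███···
██──────···
██───▲██···
█████─██···
··███─██···
···········
···········
···········

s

███████████
███████····
██▣──███···
██──────···
██────██···
█████▲██···
··███─██···
···██─██···
···········
···········
···········

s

███████····
██▣──███···
██──────···
██────██···
█████─██···
··███▲██···
···██─██···
···██─██···
···········
···········
···········

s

██▣──███···
██──────···
██────██···
█████─██···
··███─██···
···██▲██···
···██─██···
···────█···
···········
···········
···········

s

██──────···
██────██···
█████─██···
··███─██···
···██─██···
···██▲██···
···────█···
···────█···
···········
···········
···········

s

██────██···
█████─██···
··███─██···
···██─██···
···██─██···
···──▲─█···
···────█···
···─▣──█···
···········
···········
···········

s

█████─██···
··███─██···
···██─██···
···██─██···
···────█···
···──▲─█···
···─▣──█···
···────█···
···········
···········
···········

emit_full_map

███████·
██▣──███
██──────
██────██
█████─██
··███─██
···██─██
···██─██
···────█
···──▲─█
···─▣──█
···────█

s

··███─██···
···██─██···
···██─██···
···────█···
···────█···
···─▣▲─█···
···────█···
···────█···
···········
···········
···········

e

·███─██····
··██─██····
··██─██····
··────██···
··────██···
··─▣─▲██···
··────██···
··────██···
···········
···········
···········

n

████─██····
·███─██····
··██─██····
··██─███···
··────██···
··───▲██···
··─▣──██···
··────██···
··────██···
···········
···········

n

█────██····
████─██····
·███─██····
··██─███···
··██─███···
··───▲██···
··────██···
··─▣──██···
··────██···
··────██···
···········

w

██────██···
█████─██···
··███─██···
···██─███··
···██─███··
···──▲─██··
···────██··
···─▣──██··
···────██··
···────██··
···········

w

·██────██··
·█████─██··
···███─██··
···███─███·
···███─███·
···█─▲──██·
···█────██·
···█─▣──██·
····────██·
····────██·
···········

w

··██────██·
··█████─██·
····███─██·
···████─███
···████─███
···██▲───██
···██────██
···██─▣──██
·····────██
·····────██
···········

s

··█████─██·
····███─██·
···████─███
···████─███
···██────██
···██▲───██
···██─▣──██
···██────██
·····────██
···········
···········

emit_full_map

███████··
██▣──███·
██──────·
██────██·
█████─██·
··███─██·
·████─███
·████─███
·██────██
·██▲───██
·██─▣──██
·██────██
···────██

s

····███─██·
···████─███
···████─███
···██────██
···██────██
···██▲▣──██
···██────██
···██────██
···········
···········
···········

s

···████─███
···████─███
···██────██
···██────██
···██─▣──██
···██▲───██
···██────██
···██───···
···········
···········
···········

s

···████─███
···██────██
···██────██
···██─▣──██
···██────██
···██▲───██
···██───···
···█████···
···········
···········
███████████

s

···██────██
···██────██
···██─▣──██
···██────██
···██────██
···██▲──···
···█████···
···█████···
···········
███████████
███████████

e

··██────██·
··██────██·
··██─▣──██·
··██────██·
··██────██·
··██─▲──···
··██████···
··██████···
···········
███████████
███████████

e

·██────██··
·██────██··
·██─▣──██··
·██────██··
·██────██··
·██──▲─█···
·███████···
·███████···
···········
███████████
███████████

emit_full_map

███████··
██▣──███·
██──────·
██────██·
█████─██·
··███─██·
·████─███
·████─███
·██────██
·██────██
·██─▣──██
·██────██
·██────██
·██──▲─█·
·███████·
·███████·

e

██────██···
██────██···
██─▣──██···
██────██···
██────██···
██───▲██···
████████···
████████···
···········
███████████
███████████

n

████─███···
██────██···
██────██···
██─▣──██···
██────██···
██───▲██···
██────██···
████████···
████████···
···········
███████████

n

████─███···
████─███···
██────██···
██────██···
██─▣──██···
██───▲██···
██────██···
██────██···
████████···
████████···
···········

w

·████─███··
·████─███··
·██────██··
·██────██··
·██─▣──██··
·██──▲─██··
·██────██··
·██────██··
·████████··
·████████··
···········

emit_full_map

███████··
██▣──███·
██──────·
██────██·
█████─██·
··███─██·
·████─███
·████─███
·██────██
·██────██
·██─▣──██
·██──▲─██
·██────██
·██────██
·████████
·████████

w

··████─███·
··████─███·
··██────██·
··██────██·
··██─▣──██·
··██─▲──██·
··██────██·
··██────██·
··████████·
··████████·
···········

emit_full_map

███████··
██▣──███·
██──────·
██────██·
█████─██·
··███─██·
·████─███
·████─███
·██────██
·██────██
·██─▣──██
·██─▲──██
·██────██
·██────██
·████████
·████████
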